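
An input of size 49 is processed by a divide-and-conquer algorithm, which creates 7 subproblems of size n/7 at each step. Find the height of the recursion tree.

For divide and conquer with division factor 7:

Problem sizes at each level:
Level 0: 49
Level 1: 7
Level 2: 1

The root is level 0 and the size-1 base case is level 2 (the tree spans levels 0 through 2, i.e. 3 levels counting the root), so the depth is the number of divisions: log_7(49) = 2

The recursion tree depth is log_7(49) = 2. At each level, the problem size is divided by 7, so it takes 2 divisions to reduce to a base case of size 1. The algorithm makes 7 recursive calls at each level.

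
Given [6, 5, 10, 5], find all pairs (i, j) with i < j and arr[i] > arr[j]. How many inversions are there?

Finding inversions in [6, 5, 10, 5]:

(0, 1): arr[0]=6 > arr[1]=5
(0, 3): arr[0]=6 > arr[3]=5
(2, 3): arr[2]=10 > arr[3]=5

Total inversions: 3

The array has 3 inversion(s): (0,1), (0,3), (2,3). Each pair (i,j) satisfies i < j and arr[i] > arr[j].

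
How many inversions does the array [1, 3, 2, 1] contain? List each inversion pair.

Finding inversions in [1, 3, 2, 1]:

(1, 2): arr[1]=3 > arr[2]=2
(1, 3): arr[1]=3 > arr[3]=1
(2, 3): arr[2]=2 > arr[3]=1

Total inversions: 3

The array has 3 inversion(s): (1,2), (1,3), (2,3). Each pair (i,j) satisfies i < j and arr[i] > arr[j].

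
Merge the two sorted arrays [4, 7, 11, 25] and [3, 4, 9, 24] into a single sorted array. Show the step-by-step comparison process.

Merging process:

Compare 4 vs 3: take 3 from right. Merged: [3]
Compare 4 vs 4: take 4 from left. Merged: [3, 4]
Compare 7 vs 4: take 4 from right. Merged: [3, 4, 4]
Compare 7 vs 9: take 7 from left. Merged: [3, 4, 4, 7]
Compare 11 vs 9: take 9 from right. Merged: [3, 4, 4, 7, 9]
Compare 11 vs 24: take 11 from left. Merged: [3, 4, 4, 7, 9, 11]
Compare 25 vs 24: take 24 from right. Merged: [3, 4, 4, 7, 9, 11, 24]
Append remaining from left: [25]. Merged: [3, 4, 4, 7, 9, 11, 24, 25]

Final merged array: [3, 4, 4, 7, 9, 11, 24, 25]
Total comparisons: 7

The merged array is [3, 4, 4, 7, 9, 11, 24, 25], requiring 7 comparisons. The merge step runs in O(n) time where n is the total number of elements.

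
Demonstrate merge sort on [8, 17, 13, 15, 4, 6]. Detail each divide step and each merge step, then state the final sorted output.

Merge sort trace:

Split: [8, 17, 13, 15, 4, 6] -> [8, 17, 13] and [15, 4, 6]
  Split: [8, 17, 13] -> [8] and [17, 13]
    Split: [17, 13] -> [17] and [13]
    Merge: [17] + [13] -> [13, 17]
  Merge: [8] + [13, 17] -> [8, 13, 17]
  Split: [15, 4, 6] -> [15] and [4, 6]
    Split: [4, 6] -> [4] and [6]
    Merge: [4] + [6] -> [4, 6]
  Merge: [15] + [4, 6] -> [4, 6, 15]
Merge: [8, 13, 17] + [4, 6, 15] -> [4, 6, 8, 13, 15, 17]

Final sorted array: [4, 6, 8, 13, 15, 17]

The merge sort proceeds by recursively splitting the array and merging sorted halves.
After all merges, the sorted array is [4, 6, 8, 13, 15, 17].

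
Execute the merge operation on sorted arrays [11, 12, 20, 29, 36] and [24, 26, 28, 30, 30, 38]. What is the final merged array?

Merging process:

Compare 11 vs 24: take 11 from left. Merged: [11]
Compare 12 vs 24: take 12 from left. Merged: [11, 12]
Compare 20 vs 24: take 20 from left. Merged: [11, 12, 20]
Compare 29 vs 24: take 24 from right. Merged: [11, 12, 20, 24]
Compare 29 vs 26: take 26 from right. Merged: [11, 12, 20, 24, 26]
Compare 29 vs 28: take 28 from right. Merged: [11, 12, 20, 24, 26, 28]
Compare 29 vs 30: take 29 from left. Merged: [11, 12, 20, 24, 26, 28, 29]
Compare 36 vs 30: take 30 from right. Merged: [11, 12, 20, 24, 26, 28, 29, 30]
Compare 36 vs 30: take 30 from right. Merged: [11, 12, 20, 24, 26, 28, 29, 30, 30]
Compare 36 vs 38: take 36 from left. Merged: [11, 12, 20, 24, 26, 28, 29, 30, 30, 36]
Append remaining from right: [38]. Merged: [11, 12, 20, 24, 26, 28, 29, 30, 30, 36, 38]

Final merged array: [11, 12, 20, 24, 26, 28, 29, 30, 30, 36, 38]
Total comparisons: 10

The merged array is [11, 12, 20, 24, 26, 28, 29, 30, 30, 36, 38], requiring 10 comparisons. The merge step runs in O(n) time where n is the total number of elements.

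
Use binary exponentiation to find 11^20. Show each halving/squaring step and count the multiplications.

Computing 11^20 by squaring (build up from 11^1; each line after the first costs one multiplication):

11^1 = 11
11^2 = (11^1)^2 = 11^2 = 121
11^4 = (11^2)^2 = 121^2 = 14641
11^5 = 11 * 11^4 = 11 * 14641 = 161051
11^10 = (11^5)^2 = 161051^2 = 25937424601
11^20 = (11^10)^2 = 25937424601^2 = 672749994932560009201

Result: 672749994932560009201
Multiplications needed: 5 (5 lines after 11^1)

11^20 = 672749994932560009201. Using exponentiation by squaring, this requires 5 multiplications. The key idea: if the exponent is even, square the half-power; if odd, multiply by the base once.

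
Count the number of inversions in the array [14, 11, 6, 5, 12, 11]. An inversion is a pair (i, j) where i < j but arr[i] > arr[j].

Finding inversions in [14, 11, 6, 5, 12, 11]:

(0, 1): arr[0]=14 > arr[1]=11
(0, 2): arr[0]=14 > arr[2]=6
(0, 3): arr[0]=14 > arr[3]=5
(0, 4): arr[0]=14 > arr[4]=12
(0, 5): arr[0]=14 > arr[5]=11
(1, 2): arr[1]=11 > arr[2]=6
(1, 3): arr[1]=11 > arr[3]=5
(2, 3): arr[2]=6 > arr[3]=5
(4, 5): arr[4]=12 > arr[5]=11

Total inversions: 9

The array has 9 inversion(s): (0,1), (0,2), (0,3), (0,4), (0,5), (1,2), (1,3), (2,3), (4,5). Each pair (i,j) satisfies i < j and arr[i] > arr[j].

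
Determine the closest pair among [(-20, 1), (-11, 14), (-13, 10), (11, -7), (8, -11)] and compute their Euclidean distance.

Computing all pairwise distances among 5 points:

d((-20, 1), (-11, 14)) = 15.8114
d((-20, 1), (-13, 10)) = 11.4018
d((-20, 1), (11, -7)) = 32.0156
d((-20, 1), (8, -11)) = 30.4631
d((-11, 14), (-13, 10)) = 4.4721 <-- minimum
d((-11, 14), (11, -7)) = 30.4138
d((-11, 14), (8, -11)) = 31.4006
d((-13, 10), (11, -7)) = 29.4109
d((-13, 10), (8, -11)) = 29.6985
d((11, -7), (8, -11)) = 5.0

Closest pair: (-11, 14) and (-13, 10) with distance 4.4721

The closest pair is (-11, 14) and (-13, 10) with Euclidean distance 4.4721. For 5 points, brute-force pairwise comparison is shown above. For large n, the divide-and-conquer algorithm (sort by x, recurse on halves, check the dividing strip) achieves O(n log n).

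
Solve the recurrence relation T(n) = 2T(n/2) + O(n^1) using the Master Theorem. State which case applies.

Master Theorem for T(n) = 2T(n/2) + O(n^1):

a = 2, b = 2, c = 1
log_b(a) = log_2(2) = 1.0000

Case 2: c = 1 = log_2(2) = 1.0000
T(n) = O(n^1 log n) = O(n log n)

For T(n) = 2T(n/2) + O(n^1): log_2(2) = 1.0000. This is Case 2 of the Master Theorem (c = log_b(a), equal work at all levels), giving O(n log n).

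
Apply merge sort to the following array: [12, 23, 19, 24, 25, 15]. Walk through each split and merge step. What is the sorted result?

Merge sort trace:

Split: [12, 23, 19, 24, 25, 15] -> [12, 23, 19] and [24, 25, 15]
  Split: [12, 23, 19] -> [12] and [23, 19]
    Split: [23, 19] -> [23] and [19]
    Merge: [23] + [19] -> [19, 23]
  Merge: [12] + [19, 23] -> [12, 19, 23]
  Split: [24, 25, 15] -> [24] and [25, 15]
    Split: [25, 15] -> [25] and [15]
    Merge: [25] + [15] -> [15, 25]
  Merge: [24] + [15, 25] -> [15, 24, 25]
Merge: [12, 19, 23] + [15, 24, 25] -> [12, 15, 19, 23, 24, 25]

Final sorted array: [12, 15, 19, 23, 24, 25]

The merge sort proceeds by recursively splitting the array and merging sorted halves.
After all merges, the sorted array is [12, 15, 19, 23, 24, 25].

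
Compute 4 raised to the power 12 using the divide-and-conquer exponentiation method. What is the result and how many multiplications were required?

Computing 4^12 by squaring (build up from 4^1; each line after the first costs one multiplication):

4^1 = 4
4^2 = (4^1)^2 = 4^2 = 16
4^3 = 4 * 4^2 = 4 * 16 = 64
4^6 = (4^3)^2 = 64^2 = 4096
4^12 = (4^6)^2 = 4096^2 = 16777216

Result: 16777216
Multiplications needed: 4 (4 lines after 4^1)

4^12 = 16777216. Using exponentiation by squaring, this requires 4 multiplications. The key idea: if the exponent is even, square the half-power; if odd, multiply by the base once.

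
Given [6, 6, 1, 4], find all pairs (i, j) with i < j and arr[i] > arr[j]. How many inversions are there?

Finding inversions in [6, 6, 1, 4]:

(0, 2): arr[0]=6 > arr[2]=1
(0, 3): arr[0]=6 > arr[3]=4
(1, 2): arr[1]=6 > arr[2]=1
(1, 3): arr[1]=6 > arr[3]=4

Total inversions: 4

The array has 4 inversion(s): (0,2), (0,3), (1,2), (1,3). Each pair (i,j) satisfies i < j and arr[i] > arr[j].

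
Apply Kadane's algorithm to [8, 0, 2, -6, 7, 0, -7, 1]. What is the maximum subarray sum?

Using Kadane's algorithm on [8, 0, 2, -6, 7, 0, -7, 1]:

Scanning through the array:
Position 1 (value 0): max_ending_here = 8, max_so_far = 8
Position 2 (value 2): max_ending_here = 10, max_so_far = 10
Position 3 (value -6): max_ending_here = 4, max_so_far = 10
Position 4 (value 7): max_ending_here = 11, max_so_far = 11
Position 5 (value 0): max_ending_here = 11, max_so_far = 11
Position 6 (value -7): max_ending_here = 4, max_so_far = 11
Position 7 (value 1): max_ending_here = 5, max_so_far = 11

Maximum subarray: [8, 0, 2, -6, 7]
Maximum sum: 11

The maximum subarray is [8, 0, 2, -6, 7] with sum 11. This subarray runs from index 0 to index 4.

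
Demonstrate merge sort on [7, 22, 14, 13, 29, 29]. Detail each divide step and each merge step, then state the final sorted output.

Merge sort trace:

Split: [7, 22, 14, 13, 29, 29] -> [7, 22, 14] and [13, 29, 29]
  Split: [7, 22, 14] -> [7] and [22, 14]
    Split: [22, 14] -> [22] and [14]
    Merge: [22] + [14] -> [14, 22]
  Merge: [7] + [14, 22] -> [7, 14, 22]
  Split: [13, 29, 29] -> [13] and [29, 29]
    Split: [29, 29] -> [29] and [29]
    Merge: [29] + [29] -> [29, 29]
  Merge: [13] + [29, 29] -> [13, 29, 29]
Merge: [7, 14, 22] + [13, 29, 29] -> [7, 13, 14, 22, 29, 29]

Final sorted array: [7, 13, 14, 22, 29, 29]

The merge sort proceeds by recursively splitting the array and merging sorted halves.
After all merges, the sorted array is [7, 13, 14, 22, 29, 29].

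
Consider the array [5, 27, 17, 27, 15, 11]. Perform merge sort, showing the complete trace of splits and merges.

Merge sort trace:

Split: [5, 27, 17, 27, 15, 11] -> [5, 27, 17] and [27, 15, 11]
  Split: [5, 27, 17] -> [5] and [27, 17]
    Split: [27, 17] -> [27] and [17]
    Merge: [27] + [17] -> [17, 27]
  Merge: [5] + [17, 27] -> [5, 17, 27]
  Split: [27, 15, 11] -> [27] and [15, 11]
    Split: [15, 11] -> [15] and [11]
    Merge: [15] + [11] -> [11, 15]
  Merge: [27] + [11, 15] -> [11, 15, 27]
Merge: [5, 17, 27] + [11, 15, 27] -> [5, 11, 15, 17, 27, 27]

Final sorted array: [5, 11, 15, 17, 27, 27]

The merge sort proceeds by recursively splitting the array and merging sorted halves.
After all merges, the sorted array is [5, 11, 15, 17, 27, 27].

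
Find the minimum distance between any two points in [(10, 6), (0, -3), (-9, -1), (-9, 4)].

Computing all pairwise distances among 4 points:

d((10, 6), (0, -3)) = 13.4536
d((10, 6), (-9, -1)) = 20.2485
d((10, 6), (-9, 4)) = 19.105
d((0, -3), (-9, -1)) = 9.2195
d((0, -3), (-9, 4)) = 11.4018
d((-9, -1), (-9, 4)) = 5.0 <-- minimum

Closest pair: (-9, -1) and (-9, 4) with distance 5.0

The closest pair is (-9, -1) and (-9, 4) with Euclidean distance 5.0. For 4 points, brute-force pairwise comparison is shown above. For large n, the divide-and-conquer algorithm (sort by x, recurse on halves, check the dividing strip) achieves O(n log n).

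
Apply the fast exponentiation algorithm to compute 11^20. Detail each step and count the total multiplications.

Computing 11^20 by squaring (build up from 11^1; each line after the first costs one multiplication):

11^1 = 11
11^2 = (11^1)^2 = 11^2 = 121
11^4 = (11^2)^2 = 121^2 = 14641
11^5 = 11 * 11^4 = 11 * 14641 = 161051
11^10 = (11^5)^2 = 161051^2 = 25937424601
11^20 = (11^10)^2 = 25937424601^2 = 672749994932560009201

Result: 672749994932560009201
Multiplications needed: 5 (5 lines after 11^1)

11^20 = 672749994932560009201. Using exponentiation by squaring, this requires 5 multiplications. The key idea: if the exponent is even, square the half-power; if odd, multiply by the base once.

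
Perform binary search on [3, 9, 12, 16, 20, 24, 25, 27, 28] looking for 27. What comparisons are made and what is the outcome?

Binary search for 27 in [3, 9, 12, 16, 20, 24, 25, 27, 28]:

lo=0, hi=8, mid=4, arr[mid]=20 -> 20 < 27, search right half
lo=5, hi=8, mid=6, arr[mid]=25 -> 25 < 27, search right half
lo=7, hi=8, mid=7, arr[mid]=27 -> Found target at index 7!

Binary search finds 27 at index 7 after 3 comparisons. The search repeatedly halves the search space by comparing with the middle element.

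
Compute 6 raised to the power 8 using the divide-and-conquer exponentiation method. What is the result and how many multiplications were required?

Computing 6^8 by squaring (build up from 6^1; each line after the first costs one multiplication):

6^1 = 6
6^2 = (6^1)^2 = 6^2 = 36
6^4 = (6^2)^2 = 36^2 = 1296
6^8 = (6^4)^2 = 1296^2 = 1679616

Result: 1679616
Multiplications needed: 3 (3 lines after 6^1)

6^8 = 1679616. Using exponentiation by squaring, this requires 3 multiplications. The key idea: if the exponent is even, square the half-power; if odd, multiply by the base once.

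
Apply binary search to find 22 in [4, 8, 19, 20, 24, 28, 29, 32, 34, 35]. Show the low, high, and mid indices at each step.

Binary search for 22 in [4, 8, 19, 20, 24, 28, 29, 32, 34, 35]:

lo=0, hi=9, mid=4, arr[mid]=24 -> 24 > 22, search left half
lo=0, hi=3, mid=1, arr[mid]=8 -> 8 < 22, search right half
lo=2, hi=3, mid=2, arr[mid]=19 -> 19 < 22, search right half
lo=3, hi=3, mid=3, arr[mid]=20 -> 20 < 22, search right half
lo=4 > hi=3, target 22 not found

Binary search determines that 22 is not in the array after 4 comparisons. The search space was exhausted without finding the target.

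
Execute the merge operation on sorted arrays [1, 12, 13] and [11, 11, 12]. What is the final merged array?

Merging process:

Compare 1 vs 11: take 1 from left. Merged: [1]
Compare 12 vs 11: take 11 from right. Merged: [1, 11]
Compare 12 vs 11: take 11 from right. Merged: [1, 11, 11]
Compare 12 vs 12: take 12 from left. Merged: [1, 11, 11, 12]
Compare 13 vs 12: take 12 from right. Merged: [1, 11, 11, 12, 12]
Append remaining from left: [13]. Merged: [1, 11, 11, 12, 12, 13]

Final merged array: [1, 11, 11, 12, 12, 13]
Total comparisons: 5

The merged array is [1, 11, 11, 12, 12, 13], requiring 5 comparisons. The merge step runs in O(n) time where n is the total number of elements.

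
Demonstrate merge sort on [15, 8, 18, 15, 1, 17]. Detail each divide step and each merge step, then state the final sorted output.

Merge sort trace:

Split: [15, 8, 18, 15, 1, 17] -> [15, 8, 18] and [15, 1, 17]
  Split: [15, 8, 18] -> [15] and [8, 18]
    Split: [8, 18] -> [8] and [18]
    Merge: [8] + [18] -> [8, 18]
  Merge: [15] + [8, 18] -> [8, 15, 18]
  Split: [15, 1, 17] -> [15] and [1, 17]
    Split: [1, 17] -> [1] and [17]
    Merge: [1] + [17] -> [1, 17]
  Merge: [15] + [1, 17] -> [1, 15, 17]
Merge: [8, 15, 18] + [1, 15, 17] -> [1, 8, 15, 15, 17, 18]

Final sorted array: [1, 8, 15, 15, 17, 18]

The merge sort proceeds by recursively splitting the array and merging sorted halves.
After all merges, the sorted array is [1, 8, 15, 15, 17, 18].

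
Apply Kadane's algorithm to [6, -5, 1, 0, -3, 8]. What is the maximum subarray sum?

Using Kadane's algorithm on [6, -5, 1, 0, -3, 8]:

Scanning through the array:
Position 1 (value -5): max_ending_here = 1, max_so_far = 6
Position 2 (value 1): max_ending_here = 2, max_so_far = 6
Position 3 (value 0): max_ending_here = 2, max_so_far = 6
Position 4 (value -3): max_ending_here = -1, max_so_far = 6
Position 5 (value 8): max_ending_here = 8, max_so_far = 8

Maximum subarray: [8]
Maximum sum: 8

The maximum subarray is [8] with sum 8. This subarray runs from index 5 to index 5.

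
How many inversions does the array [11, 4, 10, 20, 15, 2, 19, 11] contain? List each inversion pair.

Finding inversions in [11, 4, 10, 20, 15, 2, 19, 11]:

(0, 1): arr[0]=11 > arr[1]=4
(0, 2): arr[0]=11 > arr[2]=10
(0, 5): arr[0]=11 > arr[5]=2
(1, 5): arr[1]=4 > arr[5]=2
(2, 5): arr[2]=10 > arr[5]=2
(3, 4): arr[3]=20 > arr[4]=15
(3, 5): arr[3]=20 > arr[5]=2
(3, 6): arr[3]=20 > arr[6]=19
(3, 7): arr[3]=20 > arr[7]=11
(4, 5): arr[4]=15 > arr[5]=2
(4, 7): arr[4]=15 > arr[7]=11
(6, 7): arr[6]=19 > arr[7]=11

Total inversions: 12

The array has 12 inversion(s): (0,1), (0,2), (0,5), (1,5), (2,5), (3,4), (3,5), (3,6), (3,7), (4,5), (4,7), (6,7). Each pair (i,j) satisfies i < j and arr[i] > arr[j].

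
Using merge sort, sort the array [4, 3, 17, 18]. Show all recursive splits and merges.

Merge sort trace:

Split: [4, 3, 17, 18] -> [4, 3] and [17, 18]
  Split: [4, 3] -> [4] and [3]
  Merge: [4] + [3] -> [3, 4]
  Split: [17, 18] -> [17] and [18]
  Merge: [17] + [18] -> [17, 18]
Merge: [3, 4] + [17, 18] -> [3, 4, 17, 18]

Final sorted array: [3, 4, 17, 18]

The merge sort proceeds by recursively splitting the array and merging sorted halves.
After all merges, the sorted array is [3, 4, 17, 18].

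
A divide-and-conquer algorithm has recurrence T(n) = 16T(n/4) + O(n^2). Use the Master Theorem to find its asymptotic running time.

Master Theorem for T(n) = 16T(n/4) + O(n^2):

a = 16, b = 4, c = 2
log_b(a) = log_4(16) = 2.0000

Case 2: c = 2 = log_4(16) = 2.0000
T(n) = O(n^2 log n) = O(n^2 log n)

For T(n) = 16T(n/4) + O(n^2): log_4(16) = 2.0000. This is Case 2 of the Master Theorem (c = log_b(a), equal work at all levels), giving O(n^2 log n).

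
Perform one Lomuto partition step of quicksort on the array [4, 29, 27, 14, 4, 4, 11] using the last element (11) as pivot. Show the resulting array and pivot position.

Lomuto partition with pivot = 11:

Initial array: [4, 29, 27, 14, 4, 4, 11]

arr[0]=4 <= 11: swap with position 0, array becomes [4, 29, 27, 14, 4, 4, 11]
arr[1]=29 > 11: no swap
arr[2]=27 > 11: no swap
arr[3]=14 > 11: no swap
arr[4]=4 <= 11: swap with position 1, array becomes [4, 4, 27, 14, 29, 4, 11]
arr[5]=4 <= 11: swap with position 2, array becomes [4, 4, 4, 14, 29, 27, 11]

Place pivot at position 3: [4, 4, 4, 11, 29, 27, 14]
Pivot position: 3

After partitioning with pivot 11, the array becomes [4, 4, 4, 11, 29, 27, 14]. The pivot is placed at index 3. All elements to the left of the pivot are <= 11, and all elements to the right are > 11.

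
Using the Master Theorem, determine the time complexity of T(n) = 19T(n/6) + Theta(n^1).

Master Theorem for T(n) = 19T(n/6) + O(n^1):

a = 19, b = 6, c = 1
log_b(a) = log_6(19) = 1.6433

Case 1: c = 1 < log_6(19) = 1.6433
T(n) = O(n^(log_6 19))

For T(n) = 19T(n/6) + O(n^1): log_6(19) = 1.6433. This is Case 1 of the Master Theorem (c < log_b(a), work dominated by leaves), giving O(n^(log_6 19)).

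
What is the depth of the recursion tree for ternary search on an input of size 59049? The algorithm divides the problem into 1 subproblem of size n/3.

For divide and conquer with division factor 3:

Problem sizes at each level:
Level 0: 59049
Level 1: 19683
Level 2: 6561
Level 3: 2187
Level 4: 729
Level 5: 243
Level 6: 81
Level 7: 27
Level 8: 9
Level 9: 3
Level 10: 1

The root is level 0 and the size-1 base case is level 10 (the tree spans levels 0 through 10, i.e. 11 levels counting the root), so the depth is the number of divisions: log_3(59049) = 10

The recursion tree depth is log_3(59049) = 10. At each level, the problem size is divided by 3, so it takes 10 divisions to reduce to a base case of size 1. The algorithm makes 1 recursive call at each level.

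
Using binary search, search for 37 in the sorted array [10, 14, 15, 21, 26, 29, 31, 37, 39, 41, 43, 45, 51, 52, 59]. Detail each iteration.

Binary search for 37 in [10, 14, 15, 21, 26, 29, 31, 37, 39, 41, 43, 45, 51, 52, 59]:

lo=0, hi=14, mid=7, arr[mid]=37 -> Found target at index 7!

Binary search finds 37 at index 7 after 1 comparisons. The search repeatedly halves the search space by comparing with the middle element.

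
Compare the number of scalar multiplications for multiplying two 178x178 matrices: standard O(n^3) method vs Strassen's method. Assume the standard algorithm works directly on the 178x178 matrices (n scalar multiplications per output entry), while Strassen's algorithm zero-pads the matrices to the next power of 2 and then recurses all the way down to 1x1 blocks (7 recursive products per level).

Matrix multiplication for 178x178 matrices:

Strassen's algorithm requires power-of-2 dimensions. Pad 178x178 to 256x256 (next power of 2).

Standard algorithm: 178^3 = 5639752 multiplications
Strassen's algorithm: 7^(log2(256)) = 7^8 = 5764801 multiplications
Difference: 5639752 - 5764801 = -125049 (Strassen uses MORE here due to padding overhead — for small or just-over-power-of-2 n, padding can outweigh the per-level savings)

Standard: 5639752 multiplications (178^3). Strassen: 5764801 multiplications (7^8, after padding to 256x256). Strassen reduces 8 recursive multiplications to 7 at each level.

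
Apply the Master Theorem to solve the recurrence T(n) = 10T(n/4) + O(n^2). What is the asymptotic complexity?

Master Theorem for T(n) = 10T(n/4) + O(n^2):

a = 10, b = 4, c = 2
log_b(a) = log_4(10) = 1.6610

Case 3: c = 2 > log_4(10) = 1.6610
T(n) = O(n^2) = O(n^2)

For T(n) = 10T(n/4) + O(n^2): log_4(10) = 1.6610. This is Case 3 of the Master Theorem (c > log_b(a), work dominated by root), giving O(n^2).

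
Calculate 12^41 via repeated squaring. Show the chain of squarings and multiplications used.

Computing 12^41 by squaring (build up from 12^1; each line after the first costs one multiplication):

12^1 = 12
12^2 = (12^1)^2 = 12^2 = 144
12^4 = (12^2)^2 = 144^2 = 20736
12^5 = 12 * 12^4 = 12 * 20736 = 248832
12^10 = (12^5)^2 = 248832^2 = 61917364224
12^20 = (12^10)^2 = 61917364224^2 = 3833759992447475122176
12^40 = (12^20)^2 = 3833759992447475122176^2 = 14697715679690864505827555550150426126974976
12^41 = 12 * 12^40 = 12 * 14697715679690864505827555550150426126974976 = 176372588156290374069930666601805113523699712

Result: 176372588156290374069930666601805113523699712
Multiplications needed: 7 (7 lines after 12^1)

12^41 = 176372588156290374069930666601805113523699712. Using exponentiation by squaring, this requires 7 multiplications. The key idea: if the exponent is even, square the half-power; if odd, multiply by the base once.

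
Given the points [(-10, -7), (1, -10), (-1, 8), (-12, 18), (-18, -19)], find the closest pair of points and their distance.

Computing all pairwise distances among 5 points:

d((-10, -7), (1, -10)) = 11.4018 <-- minimum
d((-10, -7), (-1, 8)) = 17.4929
d((-10, -7), (-12, 18)) = 25.0799
d((-10, -7), (-18, -19)) = 14.4222
d((1, -10), (-1, 8)) = 18.1108
d((1, -10), (-12, 18)) = 30.8707
d((1, -10), (-18, -19)) = 21.0238
d((-1, 8), (-12, 18)) = 14.8661
d((-1, 8), (-18, -19)) = 31.9061
d((-12, 18), (-18, -19)) = 37.4833

Closest pair: (-10, -7) and (1, -10) with distance 11.4018

The closest pair is (-10, -7) and (1, -10) with Euclidean distance 11.4018. For 5 points, brute-force pairwise comparison is shown above. For large n, the divide-and-conquer algorithm (sort by x, recurse on halves, check the dividing strip) achieves O(n log n).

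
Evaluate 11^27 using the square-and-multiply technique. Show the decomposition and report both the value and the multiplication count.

Computing 11^27 by squaring (build up from 11^1; each line after the first costs one multiplication):

11^1 = 11
11^2 = (11^1)^2 = 11^2 = 121
11^3 = 11 * 11^2 = 11 * 121 = 1331
11^6 = (11^3)^2 = 1331^2 = 1771561
11^12 = (11^6)^2 = 1771561^2 = 3138428376721
11^13 = 11 * 11^12 = 11 * 3138428376721 = 34522712143931
11^26 = (11^13)^2 = 34522712143931^2 = 1191817653772720942460132761
11^27 = 11 * 11^26 = 11 * 1191817653772720942460132761 = 13109994191499930367061460371

Result: 13109994191499930367061460371
Multiplications needed: 7 (7 lines after 11^1)

11^27 = 13109994191499930367061460371. Using exponentiation by squaring, this requires 7 multiplications. The key idea: if the exponent is even, square the half-power; if odd, multiply by the base once.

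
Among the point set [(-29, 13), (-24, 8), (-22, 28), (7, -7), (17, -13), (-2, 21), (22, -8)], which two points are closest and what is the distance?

Computing all pairwise distances among 7 points:

d((-29, 13), (-24, 8)) = 7.0711 <-- minimum
d((-29, 13), (-22, 28)) = 16.5529
d((-29, 13), (7, -7)) = 41.1825
d((-29, 13), (17, -13)) = 52.8394
d((-29, 13), (-2, 21)) = 28.1603
d((-29, 13), (22, -8)) = 55.1543
d((-24, 8), (-22, 28)) = 20.0998
d((-24, 8), (7, -7)) = 34.4384
d((-24, 8), (17, -13)) = 46.0652
d((-24, 8), (-2, 21)) = 25.5539
d((-24, 8), (22, -8)) = 48.7032
d((-22, 28), (7, -7)) = 45.4533
d((-22, 28), (17, -13)) = 56.5862
d((-22, 28), (-2, 21)) = 21.1896
d((-22, 28), (22, -8)) = 56.8507
d((7, -7), (17, -13)) = 11.6619
d((7, -7), (-2, 21)) = 29.4109
d((7, -7), (22, -8)) = 15.0333
d((17, -13), (-2, 21)) = 38.9487
d((17, -13), (22, -8)) = 7.0711 <-- minimum
d((-2, 21), (22, -8)) = 37.6431

Minimum distance: 7.0711 (tie among 2 pairs: (-29, 13) and (-24, 8); (17, -13) and (22, -8))

The minimum Euclidean distance is 7.0711. There is a tie: 2 pairs achieve this minimum — (-29, 13) and (-24, 8); (17, -13) and (22, -8). Any of these is a valid closest pair. For 7 points, brute-force pairwise comparison is shown above. For large n, the divide-and-conquer algorithm (sort by x, recurse on halves, check the dividing strip) achieves O(n log n).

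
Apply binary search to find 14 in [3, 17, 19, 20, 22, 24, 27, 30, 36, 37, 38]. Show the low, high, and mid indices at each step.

Binary search for 14 in [3, 17, 19, 20, 22, 24, 27, 30, 36, 37, 38]:

lo=0, hi=10, mid=5, arr[mid]=24 -> 24 > 14, search left half
lo=0, hi=4, mid=2, arr[mid]=19 -> 19 > 14, search left half
lo=0, hi=1, mid=0, arr[mid]=3 -> 3 < 14, search right half
lo=1, hi=1, mid=1, arr[mid]=17 -> 17 > 14, search left half
lo=1 > hi=0, target 14 not found

Binary search determines that 14 is not in the array after 4 comparisons. The search space was exhausted without finding the target.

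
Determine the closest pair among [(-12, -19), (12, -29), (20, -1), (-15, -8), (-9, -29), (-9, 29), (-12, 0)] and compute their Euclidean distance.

Computing all pairwise distances among 7 points:

d((-12, -19), (12, -29)) = 26.0
d((-12, -19), (20, -1)) = 36.7151
d((-12, -19), (-15, -8)) = 11.4018
d((-12, -19), (-9, -29)) = 10.4403
d((-12, -19), (-9, 29)) = 48.0937
d((-12, -19), (-12, 0)) = 19.0
d((12, -29), (20, -1)) = 29.1204
d((12, -29), (-15, -8)) = 34.2053
d((12, -29), (-9, -29)) = 21.0
d((12, -29), (-9, 29)) = 61.6847
d((12, -29), (-12, 0)) = 37.6431
d((20, -1), (-15, -8)) = 35.6931
d((20, -1), (-9, -29)) = 40.3113
d((20, -1), (-9, 29)) = 41.7253
d((20, -1), (-12, 0)) = 32.0156
d((-15, -8), (-9, -29)) = 21.8403
d((-15, -8), (-9, 29)) = 37.4833
d((-15, -8), (-12, 0)) = 8.544 <-- minimum
d((-9, -29), (-9, 29)) = 58.0
d((-9, -29), (-12, 0)) = 29.1548
d((-9, 29), (-12, 0)) = 29.1548

Closest pair: (-15, -8) and (-12, 0) with distance 8.544

The closest pair is (-15, -8) and (-12, 0) with Euclidean distance 8.544. For 7 points, brute-force pairwise comparison is shown above. For large n, the divide-and-conquer algorithm (sort by x, recurse on halves, check the dividing strip) achieves O(n log n).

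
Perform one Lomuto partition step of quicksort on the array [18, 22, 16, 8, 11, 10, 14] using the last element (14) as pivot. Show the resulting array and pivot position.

Lomuto partition with pivot = 14:

Initial array: [18, 22, 16, 8, 11, 10, 14]

arr[0]=18 > 14: no swap
arr[1]=22 > 14: no swap
arr[2]=16 > 14: no swap
arr[3]=8 <= 14: swap with position 0, array becomes [8, 22, 16, 18, 11, 10, 14]
arr[4]=11 <= 14: swap with position 1, array becomes [8, 11, 16, 18, 22, 10, 14]
arr[5]=10 <= 14: swap with position 2, array becomes [8, 11, 10, 18, 22, 16, 14]

Place pivot at position 3: [8, 11, 10, 14, 22, 16, 18]
Pivot position: 3

After partitioning with pivot 14, the array becomes [8, 11, 10, 14, 22, 16, 18]. The pivot is placed at index 3. All elements to the left of the pivot are <= 14, and all elements to the right are > 14.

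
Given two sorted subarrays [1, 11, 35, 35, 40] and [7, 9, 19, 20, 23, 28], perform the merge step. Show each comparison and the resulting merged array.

Merging process:

Compare 1 vs 7: take 1 from left. Merged: [1]
Compare 11 vs 7: take 7 from right. Merged: [1, 7]
Compare 11 vs 9: take 9 from right. Merged: [1, 7, 9]
Compare 11 vs 19: take 11 from left. Merged: [1, 7, 9, 11]
Compare 35 vs 19: take 19 from right. Merged: [1, 7, 9, 11, 19]
Compare 35 vs 20: take 20 from right. Merged: [1, 7, 9, 11, 19, 20]
Compare 35 vs 23: take 23 from right. Merged: [1, 7, 9, 11, 19, 20, 23]
Compare 35 vs 28: take 28 from right. Merged: [1, 7, 9, 11, 19, 20, 23, 28]
Append remaining from left: [35, 35, 40]. Merged: [1, 7, 9, 11, 19, 20, 23, 28, 35, 35, 40]

Final merged array: [1, 7, 9, 11, 19, 20, 23, 28, 35, 35, 40]
Total comparisons: 8

The merged array is [1, 7, 9, 11, 19, 20, 23, 28, 35, 35, 40], requiring 8 comparisons. The merge step runs in O(n) time where n is the total number of elements.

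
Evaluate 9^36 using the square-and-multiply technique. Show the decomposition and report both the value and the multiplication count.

Computing 9^36 by squaring (build up from 9^1; each line after the first costs one multiplication):

9^1 = 9
9^2 = (9^1)^2 = 9^2 = 81
9^4 = (9^2)^2 = 81^2 = 6561
9^8 = (9^4)^2 = 6561^2 = 43046721
9^9 = 9 * 9^8 = 9 * 43046721 = 387420489
9^18 = (9^9)^2 = 387420489^2 = 150094635296999121
9^36 = (9^18)^2 = 150094635296999121^2 = 22528399544939174411840147874772641

Result: 22528399544939174411840147874772641
Multiplications needed: 6 (6 lines after 9^1)

9^36 = 22528399544939174411840147874772641. Using exponentiation by squaring, this requires 6 multiplications. The key idea: if the exponent is even, square the half-power; if odd, multiply by the base once.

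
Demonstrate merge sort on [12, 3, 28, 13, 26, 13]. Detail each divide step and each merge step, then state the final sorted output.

Merge sort trace:

Split: [12, 3, 28, 13, 26, 13] -> [12, 3, 28] and [13, 26, 13]
  Split: [12, 3, 28] -> [12] and [3, 28]
    Split: [3, 28] -> [3] and [28]
    Merge: [3] + [28] -> [3, 28]
  Merge: [12] + [3, 28] -> [3, 12, 28]
  Split: [13, 26, 13] -> [13] and [26, 13]
    Split: [26, 13] -> [26] and [13]
    Merge: [26] + [13] -> [13, 26]
  Merge: [13] + [13, 26] -> [13, 13, 26]
Merge: [3, 12, 28] + [13, 13, 26] -> [3, 12, 13, 13, 26, 28]

Final sorted array: [3, 12, 13, 13, 26, 28]

The merge sort proceeds by recursively splitting the array and merging sorted halves.
After all merges, the sorted array is [3, 12, 13, 13, 26, 28].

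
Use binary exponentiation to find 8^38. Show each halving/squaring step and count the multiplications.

Computing 8^38 by squaring (build up from 8^1; each line after the first costs one multiplication):

8^1 = 8
8^2 = (8^1)^2 = 8^2 = 64
8^4 = (8^2)^2 = 64^2 = 4096
8^8 = (8^4)^2 = 4096^2 = 16777216
8^9 = 8 * 8^8 = 8 * 16777216 = 134217728
8^18 = (8^9)^2 = 134217728^2 = 18014398509481984
8^19 = 8 * 8^18 = 8 * 18014398509481984 = 144115188075855872
8^38 = (8^19)^2 = 144115188075855872^2 = 20769187434139310514121985316880384

Result: 20769187434139310514121985316880384
Multiplications needed: 7 (7 lines after 8^1)

8^38 = 20769187434139310514121985316880384. Using exponentiation by squaring, this requires 7 multiplications. The key idea: if the exponent is even, square the half-power; if odd, multiply by the base once.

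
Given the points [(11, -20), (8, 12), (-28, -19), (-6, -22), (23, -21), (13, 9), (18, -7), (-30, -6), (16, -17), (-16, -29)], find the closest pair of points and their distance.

Computing all pairwise distances among 10 points:

d((11, -20), (8, 12)) = 32.1403
d((11, -20), (-28, -19)) = 39.0128
d((11, -20), (-6, -22)) = 17.1172
d((11, -20), (23, -21)) = 12.0416
d((11, -20), (13, 9)) = 29.0689
d((11, -20), (18, -7)) = 14.7648
d((11, -20), (-30, -6)) = 43.3244
d((11, -20), (16, -17)) = 5.831 <-- minimum
d((11, -20), (-16, -29)) = 28.4605
d((8, 12), (-28, -19)) = 47.5079
d((8, 12), (-6, -22)) = 36.7696
d((8, 12), (23, -21)) = 36.2491
d((8, 12), (13, 9)) = 5.831 <-- minimum
d((8, 12), (18, -7)) = 21.4709
d((8, 12), (-30, -6)) = 42.0476
d((8, 12), (16, -17)) = 30.0832
d((8, 12), (-16, -29)) = 47.5079
d((-28, -19), (-6, -22)) = 22.2036
d((-28, -19), (23, -21)) = 51.0392
d((-28, -19), (13, 9)) = 49.6488
d((-28, -19), (18, -7)) = 47.5395
d((-28, -19), (-30, -6)) = 13.1529
d((-28, -19), (16, -17)) = 44.0454
d((-28, -19), (-16, -29)) = 15.6205
d((-6, -22), (23, -21)) = 29.0172
d((-6, -22), (13, 9)) = 36.3593
d((-6, -22), (18, -7)) = 28.3019
d((-6, -22), (-30, -6)) = 28.8444
d((-6, -22), (16, -17)) = 22.561
d((-6, -22), (-16, -29)) = 12.2066
d((23, -21), (13, 9)) = 31.6228
d((23, -21), (18, -7)) = 14.8661
d((23, -21), (-30, -6)) = 55.0818
d((23, -21), (16, -17)) = 8.0623
d((23, -21), (-16, -29)) = 39.8121
d((13, 9), (18, -7)) = 16.7631
d((13, 9), (-30, -6)) = 45.5412
d((13, 9), (16, -17)) = 26.1725
d((13, 9), (-16, -29)) = 47.8017
d((18, -7), (-30, -6)) = 48.0104
d((18, -7), (16, -17)) = 10.198
d((18, -7), (-16, -29)) = 40.4969
d((-30, -6), (16, -17)) = 47.2969
d((-30, -6), (-16, -29)) = 26.9258
d((16, -17), (-16, -29)) = 34.176

Minimum distance: 5.831 (tie among 2 pairs: (11, -20) and (16, -17); (8, 12) and (13, 9))

The minimum Euclidean distance is 5.831. There is a tie: 2 pairs achieve this minimum — (11, -20) and (16, -17); (8, 12) and (13, 9). Any of these is a valid closest pair. For 10 points, brute-force pairwise comparison is shown above. For large n, the divide-and-conquer algorithm (sort by x, recurse on halves, check the dividing strip) achieves O(n log n).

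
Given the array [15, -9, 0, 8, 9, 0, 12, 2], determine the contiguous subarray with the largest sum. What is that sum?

Using Kadane's algorithm on [15, -9, 0, 8, 9, 0, 12, 2]:

Scanning through the array:
Position 1 (value -9): max_ending_here = 6, max_so_far = 15
Position 2 (value 0): max_ending_here = 6, max_so_far = 15
Position 3 (value 8): max_ending_here = 14, max_so_far = 15
Position 4 (value 9): max_ending_here = 23, max_so_far = 23
Position 5 (value 0): max_ending_here = 23, max_so_far = 23
Position 6 (value 12): max_ending_here = 35, max_so_far = 35
Position 7 (value 2): max_ending_here = 37, max_so_far = 37

Maximum subarray: [15, -9, 0, 8, 9, 0, 12, 2]
Maximum sum: 37

The maximum subarray is [15, -9, 0, 8, 9, 0, 12, 2] with sum 37. This subarray runs from index 0 to index 7.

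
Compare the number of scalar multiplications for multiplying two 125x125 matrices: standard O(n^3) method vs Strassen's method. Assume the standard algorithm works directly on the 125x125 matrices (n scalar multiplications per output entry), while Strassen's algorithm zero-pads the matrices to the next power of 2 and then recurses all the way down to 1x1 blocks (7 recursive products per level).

Matrix multiplication for 125x125 matrices:

Strassen's algorithm requires power-of-2 dimensions. Pad 125x125 to 128x128 (next power of 2).

Standard algorithm: 125^3 = 1953125 multiplications
Strassen's algorithm: 7^(log2(128)) = 7^7 = 823543 multiplications
Savings: 1953125 - 823543 = 1129582 multiplications

Standard: 1953125 multiplications (125^3). Strassen: 823543 multiplications (7^7, after padding to 128x128). Strassen reduces 8 recursive multiplications to 7 at each level.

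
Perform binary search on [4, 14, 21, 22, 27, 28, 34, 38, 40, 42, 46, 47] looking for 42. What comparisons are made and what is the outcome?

Binary search for 42 in [4, 14, 21, 22, 27, 28, 34, 38, 40, 42, 46, 47]:

lo=0, hi=11, mid=5, arr[mid]=28 -> 28 < 42, search right half
lo=6, hi=11, mid=8, arr[mid]=40 -> 40 < 42, search right half
lo=9, hi=11, mid=10, arr[mid]=46 -> 46 > 42, search left half
lo=9, hi=9, mid=9, arr[mid]=42 -> Found target at index 9!

Binary search finds 42 at index 9 after 4 comparisons. The search repeatedly halves the search space by comparing with the middle element.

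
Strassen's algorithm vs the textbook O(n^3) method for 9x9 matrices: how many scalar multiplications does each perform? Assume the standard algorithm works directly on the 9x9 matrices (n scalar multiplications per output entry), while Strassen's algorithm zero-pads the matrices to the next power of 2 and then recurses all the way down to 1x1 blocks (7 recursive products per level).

Matrix multiplication for 9x9 matrices:

Strassen's algorithm requires power-of-2 dimensions. Pad 9x9 to 16x16 (next power of 2).

Standard algorithm: 9^3 = 729 multiplications
Strassen's algorithm: 7^(log2(16)) = 7^4 = 2401 multiplications
Difference: 729 - 2401 = -1672 (Strassen uses MORE here due to padding overhead — for small or just-over-power-of-2 n, padding can outweigh the per-level savings)

Standard: 729 multiplications (9^3). Strassen: 2401 multiplications (7^4, after padding to 16x16). Strassen reduces 8 recursive multiplications to 7 at each level.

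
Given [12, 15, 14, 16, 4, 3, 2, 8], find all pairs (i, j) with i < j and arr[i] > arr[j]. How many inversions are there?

Finding inversions in [12, 15, 14, 16, 4, 3, 2, 8]:

(0, 4): arr[0]=12 > arr[4]=4
(0, 5): arr[0]=12 > arr[5]=3
(0, 6): arr[0]=12 > arr[6]=2
(0, 7): arr[0]=12 > arr[7]=8
(1, 2): arr[1]=15 > arr[2]=14
(1, 4): arr[1]=15 > arr[4]=4
(1, 5): arr[1]=15 > arr[5]=3
(1, 6): arr[1]=15 > arr[6]=2
(1, 7): arr[1]=15 > arr[7]=8
(2, 4): arr[2]=14 > arr[4]=4
(2, 5): arr[2]=14 > arr[5]=3
(2, 6): arr[2]=14 > arr[6]=2
(2, 7): arr[2]=14 > arr[7]=8
(3, 4): arr[3]=16 > arr[4]=4
(3, 5): arr[3]=16 > arr[5]=3
(3, 6): arr[3]=16 > arr[6]=2
(3, 7): arr[3]=16 > arr[7]=8
(4, 5): arr[4]=4 > arr[5]=3
(4, 6): arr[4]=4 > arr[6]=2
(5, 6): arr[5]=3 > arr[6]=2

Total inversions: 20

The array has 20 inversion(s): (0,4), (0,5), (0,6), (0,7), (1,2), (1,4), (1,5), (1,6), (1,7), (2,4), (2,5), (2,6), (2,7), (3,4), (3,5), (3,6), (3,7), (4,5), (4,6), (5,6). Each pair (i,j) satisfies i < j and arr[i] > arr[j].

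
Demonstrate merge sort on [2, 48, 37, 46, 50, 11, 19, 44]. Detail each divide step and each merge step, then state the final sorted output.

Merge sort trace:

Split: [2, 48, 37, 46, 50, 11, 19, 44] -> [2, 48, 37, 46] and [50, 11, 19, 44]
  Split: [2, 48, 37, 46] -> [2, 48] and [37, 46]
    Split: [2, 48] -> [2] and [48]
    Merge: [2] + [48] -> [2, 48]
    Split: [37, 46] -> [37] and [46]
    Merge: [37] + [46] -> [37, 46]
  Merge: [2, 48] + [37, 46] -> [2, 37, 46, 48]
  Split: [50, 11, 19, 44] -> [50, 11] and [19, 44]
    Split: [50, 11] -> [50] and [11]
    Merge: [50] + [11] -> [11, 50]
    Split: [19, 44] -> [19] and [44]
    Merge: [19] + [44] -> [19, 44]
  Merge: [11, 50] + [19, 44] -> [11, 19, 44, 50]
Merge: [2, 37, 46, 48] + [11, 19, 44, 50] -> [2, 11, 19, 37, 44, 46, 48, 50]

Final sorted array: [2, 11, 19, 37, 44, 46, 48, 50]

The merge sort proceeds by recursively splitting the array and merging sorted halves.
After all merges, the sorted array is [2, 11, 19, 37, 44, 46, 48, 50].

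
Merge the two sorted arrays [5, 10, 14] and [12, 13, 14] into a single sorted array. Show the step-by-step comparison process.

Merging process:

Compare 5 vs 12: take 5 from left. Merged: [5]
Compare 10 vs 12: take 10 from left. Merged: [5, 10]
Compare 14 vs 12: take 12 from right. Merged: [5, 10, 12]
Compare 14 vs 13: take 13 from right. Merged: [5, 10, 12, 13]
Compare 14 vs 14: take 14 from left. Merged: [5, 10, 12, 13, 14]
Append remaining from right: [14]. Merged: [5, 10, 12, 13, 14, 14]

Final merged array: [5, 10, 12, 13, 14, 14]
Total comparisons: 5

The merged array is [5, 10, 12, 13, 14, 14], requiring 5 comparisons. The merge step runs in O(n) time where n is the total number of elements.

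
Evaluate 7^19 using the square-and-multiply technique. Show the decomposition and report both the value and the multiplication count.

Computing 7^19 by squaring (build up from 7^1; each line after the first costs one multiplication):

7^1 = 7
7^2 = (7^1)^2 = 7^2 = 49
7^4 = (7^2)^2 = 49^2 = 2401
7^8 = (7^4)^2 = 2401^2 = 5764801
7^9 = 7 * 7^8 = 7 * 5764801 = 40353607
7^18 = (7^9)^2 = 40353607^2 = 1628413597910449
7^19 = 7 * 7^18 = 7 * 1628413597910449 = 11398895185373143

Result: 11398895185373143
Multiplications needed: 6 (6 lines after 7^1)

7^19 = 11398895185373143. Using exponentiation by squaring, this requires 6 multiplications. The key idea: if the exponent is even, square the half-power; if odd, multiply by the base once.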